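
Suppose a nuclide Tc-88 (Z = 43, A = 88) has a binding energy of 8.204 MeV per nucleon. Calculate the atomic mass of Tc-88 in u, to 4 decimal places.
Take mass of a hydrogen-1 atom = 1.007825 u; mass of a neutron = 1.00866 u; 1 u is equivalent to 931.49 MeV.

87.9511 u

Total binding energy = 88 × 8.204 = 721.952 MeV
Mass defect = 721.952 MeV / (931.49 MeV/u) = 0.775051 u
Constituent mass = 43(1.007825) + 45(1.00866) = 88.726175 u
Atomic mass = 88.726175 − 0.775051 = 87.951124 u ≈ 87.9511 u (to 4 decimal places)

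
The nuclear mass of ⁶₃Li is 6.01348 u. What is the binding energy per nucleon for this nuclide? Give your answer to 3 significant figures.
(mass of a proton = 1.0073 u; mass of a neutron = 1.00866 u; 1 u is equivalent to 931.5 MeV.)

The nucleus contains 3 protons and 6 − 3 = 3 neutrons.
Σm = 3·m_p + 3·m_n = 3.0219 + 3.02598 = 6.04788 u
Δm = 6.04788 − 6.01348 = 0.03440 u
E_B = 0.03440 × 931.5 = 32.0436 MeV
Dividing by A = 6 gives 5.341 MeV per nucleon.

5.34 MeV/nucleon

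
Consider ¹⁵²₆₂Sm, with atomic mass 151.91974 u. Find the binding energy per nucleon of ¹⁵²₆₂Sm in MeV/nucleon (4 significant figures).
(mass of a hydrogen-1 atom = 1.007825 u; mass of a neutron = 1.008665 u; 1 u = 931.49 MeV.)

Total constituent mass: 62 × 1.007825 + 90 × 1.008665 = 153.265000 u
The mass defect is 153.265000 − 151.91974 = 1.345260 u.
Binding energy = Δm·c² = 1.345260 × 931.49 MeV/u = 1253.10 MeV
Per nucleon: 1253.10 / 152 = 8.244 MeV

8.244 MeV/nucleon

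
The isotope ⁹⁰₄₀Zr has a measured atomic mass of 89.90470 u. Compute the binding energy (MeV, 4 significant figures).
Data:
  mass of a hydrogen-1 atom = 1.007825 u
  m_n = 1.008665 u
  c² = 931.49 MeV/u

The nucleus contains 40 protons and 90 − 40 = 50 neutrons.
Σm = 40·m(¹H) + 50·m_n = 40.313000 + 50.433250 = 90.746250 u
Mass defect Δm = 90.746250 − 89.90470 = 0.841550 u
Converting to energy: 0.841550 u × 931.49 MeV/u = 783.895 MeV

783.9 MeV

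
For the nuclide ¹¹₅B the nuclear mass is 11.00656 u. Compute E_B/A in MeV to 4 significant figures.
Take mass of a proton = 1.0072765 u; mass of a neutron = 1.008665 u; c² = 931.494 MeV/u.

Mass of separated nucleons = 5(1.0072765) + 6(1.008665) = 5.0363825 + 6.051990 = 11.0883725 u
Mass defect Δm = 11.0883725 − 11.00656 = 0.0818125 u
Converting to energy: 0.0818125 u × 931.494 MeV/u = 76.2079 MeV
BE/A = 76.2079 MeV / 11 = 6.928 MeV/nucleon

6.928 MeV/nucleon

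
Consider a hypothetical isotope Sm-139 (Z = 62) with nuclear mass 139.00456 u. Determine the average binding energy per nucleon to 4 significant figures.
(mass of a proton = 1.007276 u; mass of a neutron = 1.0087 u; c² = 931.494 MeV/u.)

Total constituent mass: 62 × 1.007276 + 77 × 1.0087 = 140.121012 u
Δm = 140.121012 − 139.00456 = 1.116452 u
E_B = 1.116452 × 931.494 = 1039.97 MeV
BE/A = 1039.97 MeV / 139 = 7.482 MeV/nucleon

7.482 MeV/nucleon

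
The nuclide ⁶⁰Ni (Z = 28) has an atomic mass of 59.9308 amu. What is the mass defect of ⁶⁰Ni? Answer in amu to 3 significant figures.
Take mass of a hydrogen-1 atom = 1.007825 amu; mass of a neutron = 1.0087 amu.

0.567 amu

The nucleus contains 28 protons and 60 − 28 = 32 neutrons.
Total constituent mass: 28 × 1.007825 + 32 × 1.0087 = 60.497500 amu
The mass defect is 60.497500 − 59.9308 = 0.566700 amu.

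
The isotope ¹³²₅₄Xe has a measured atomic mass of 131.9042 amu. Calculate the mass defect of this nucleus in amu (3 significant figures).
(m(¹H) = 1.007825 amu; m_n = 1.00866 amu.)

Σm = 54·m(¹H) + 78·m_n = 54.422550 + 78.67548 = 133.098030 amu
The mass defect is 133.098030 − 131.9042 = 1.193830 amu.

1.19 amu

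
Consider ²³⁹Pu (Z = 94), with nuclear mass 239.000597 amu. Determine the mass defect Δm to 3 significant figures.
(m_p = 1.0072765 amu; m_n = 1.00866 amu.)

1.94 amu

The nucleus contains 94 protons and 239 − 94 = 145 neutrons.
Mass of separated nucleons = 94(1.0072765) + 145(1.00866) = 94.6839910 + 146.25570 = 240.9396910 amu
Mass defect Δm = 240.9396910 − 239.000597 = 1.9390940 amu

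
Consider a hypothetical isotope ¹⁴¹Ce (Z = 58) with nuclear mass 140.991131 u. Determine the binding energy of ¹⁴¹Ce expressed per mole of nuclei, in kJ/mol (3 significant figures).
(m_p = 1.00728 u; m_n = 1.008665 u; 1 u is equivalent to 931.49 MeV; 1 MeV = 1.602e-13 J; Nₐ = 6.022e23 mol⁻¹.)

Σm = 58·m_p + 83·m_n = 58.42224 + 83.719195 = 142.141435 u
The mass defect is 142.141435 − 140.991131 = 1.150304 u.
E_B = 1.150304 × 931.49 = 1071.50 MeV
Per nucleus in joules: 1071.50 MeV × 1.602e-13 J/MeV = 1.7165e-10 J
Per mole: 1.7165e-10 J × 6.022e23 mol⁻¹ = 1.0337e+14 J/mol

1.03e+11 kJ/mol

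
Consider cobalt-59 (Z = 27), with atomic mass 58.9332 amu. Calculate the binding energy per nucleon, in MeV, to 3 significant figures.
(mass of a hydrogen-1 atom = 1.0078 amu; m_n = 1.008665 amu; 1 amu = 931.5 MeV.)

8.76 MeV/nucleon

With 27 protons and 32 neutrons (A = 59):
Σm = 27·m(¹H) + 32·m_n = 27.2106 + 32.277280 = 59.487880 amu
The mass defect is 59.487880 − 58.9332 = 0.554680 amu.
E_B = 0.554680 × 931.5 = 516.684 MeV
Per nucleon: 516.684 / 59 = 8.757 MeV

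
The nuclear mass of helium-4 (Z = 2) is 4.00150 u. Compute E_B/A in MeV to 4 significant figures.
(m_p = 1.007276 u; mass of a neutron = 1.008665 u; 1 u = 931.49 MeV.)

7.075 MeV/nucleon

Z = 2, so N = A − Z = 4 − 2 = 2.
Total constituent mass: 2 × 1.007276 + 2 × 1.008665 = 4.031882 u
Mass defect Δm = 4.031882 − 4.00150 = 0.030382 u
Converting to energy: 0.030382 u × 931.49 MeV/u = 28.3005 MeV
BE/A = 28.3005 MeV / 4 = 7.075 MeV/nucleon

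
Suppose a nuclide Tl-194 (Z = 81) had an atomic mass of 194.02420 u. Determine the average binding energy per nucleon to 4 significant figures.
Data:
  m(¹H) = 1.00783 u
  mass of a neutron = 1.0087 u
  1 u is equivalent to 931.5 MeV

7.649 MeV/nucleon

Mass of separated nucleons = 81(1.00783) + 113(1.0087) = 81.63423 + 113.9831 = 195.61733 u
The mass defect is 195.61733 − 194.02420 = 1.59313 u.
E_B = 1.59313 × 931.5 = 1484.00 MeV
Per nucleon: 1484.00 / 194 = 7.649 MeV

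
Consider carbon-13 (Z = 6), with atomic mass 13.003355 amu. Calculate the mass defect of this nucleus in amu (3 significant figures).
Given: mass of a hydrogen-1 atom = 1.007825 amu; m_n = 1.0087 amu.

The nucleus contains 6 protons and 13 − 6 = 7 neutrons.
Σm = 6·m(¹H) + 7·m_n = 6.046950 + 7.0609 = 13.107850 amu
Δm = 13.107850 − 13.003355 = 0.104495 amu

0.104 amu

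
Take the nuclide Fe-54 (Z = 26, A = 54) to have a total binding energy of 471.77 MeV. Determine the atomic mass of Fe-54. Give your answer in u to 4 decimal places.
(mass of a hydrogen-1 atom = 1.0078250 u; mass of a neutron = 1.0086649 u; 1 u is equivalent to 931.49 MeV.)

Mass defect = 471.77 MeV / (931.49 MeV/u) = 0.506468 u
Constituent mass = 26(1.0078250) + 28(1.0086649) = 54.4460672 u
Atomic mass = 54.4460672 − 0.506468 = 53.9395992 u ≈ 53.9396 u (to 4 decimal places)

53.9396 u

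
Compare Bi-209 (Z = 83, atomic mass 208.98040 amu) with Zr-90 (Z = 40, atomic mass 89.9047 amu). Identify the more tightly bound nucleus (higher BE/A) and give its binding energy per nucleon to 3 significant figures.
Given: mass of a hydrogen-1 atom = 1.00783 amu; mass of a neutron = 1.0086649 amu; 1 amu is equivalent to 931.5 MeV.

Bi-209: Σm = 83(1.00783) + 126(1.0086649) = 210.7416674 amu; Δm = 1.7612674 amu; E_B = 1640.6 MeV; E_B/A = 7.850 MeV
Zr-90: Σm = 40(1.00783) + 50(1.0086649) = 90.7464450 amu; Δm = 0.8417450 amu; E_B = 784.09 MeV; E_B/A = 8.712 MeV
Zr-90 has the higher binding energy per nucleon, so it is the more tightly bound nucleus.

Zr-90; 8.71 MeV/nucleon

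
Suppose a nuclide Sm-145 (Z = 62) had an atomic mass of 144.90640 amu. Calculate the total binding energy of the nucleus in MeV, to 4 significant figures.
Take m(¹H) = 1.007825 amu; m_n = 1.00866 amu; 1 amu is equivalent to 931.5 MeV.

1209 MeV

Total constituent mass: 62 × 1.007825 + 83 × 1.00866 = 146.203930 amu
The mass defect is 146.203930 − 144.90640 = 1.297530 amu.
Converting to energy: 1.297530 amu × 931.5 MeV/amu = 1208.65 MeV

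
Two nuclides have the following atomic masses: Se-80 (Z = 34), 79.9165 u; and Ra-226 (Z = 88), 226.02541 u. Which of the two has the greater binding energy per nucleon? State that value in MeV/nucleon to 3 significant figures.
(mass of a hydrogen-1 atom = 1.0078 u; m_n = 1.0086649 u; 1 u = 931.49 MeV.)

Se-80; 8.70 MeV/nucleon

Se-80: Σm = 34(1.0078) + 46(1.0086649) = 80.6637854 u; Δm = 0.7472854 u; E_B = 696.09 MeV; E_B/A = 8.701 MeV
Ra-226: Σm = 88(1.0078) + 138(1.0086649) = 227.8821562 u; Δm = 1.8567462 u; E_B = 1729.5 MeV; E_B/A = 7.653 MeV
Se-80 has the higher binding energy per nucleon, so it is the more tightly bound nucleus.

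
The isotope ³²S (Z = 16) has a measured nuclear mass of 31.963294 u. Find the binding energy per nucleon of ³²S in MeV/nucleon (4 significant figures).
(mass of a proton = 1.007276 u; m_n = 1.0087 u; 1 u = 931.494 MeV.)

8.509 MeV/nucleon

Z = 16, so N = A − Z = 32 − 16 = 16.
Total constituent mass: 16 × 1.007276 + 16 × 1.0087 = 32.255616 u
The mass defect is 32.255616 − 31.963294 = 0.292322 u.
Converting to energy: 0.292322 u × 931.494 MeV/u = 272.296 MeV
Dividing by A = 32 gives 8.509 MeV per nucleon.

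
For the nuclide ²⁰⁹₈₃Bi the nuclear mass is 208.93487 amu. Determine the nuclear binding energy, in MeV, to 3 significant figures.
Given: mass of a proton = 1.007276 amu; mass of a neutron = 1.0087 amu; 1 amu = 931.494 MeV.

The nucleus contains 83 protons and 209 − 83 = 126 neutrons.
Mass of separated nucleons = 83(1.007276) + 126(1.0087) = 83.603908 + 127.0962 = 210.700108 amu
The mass defect is 210.700108 − 208.93487 = 1.765238 amu.
E_B = 1.765238 × 931.494 = 1644.31 MeV

1640 MeV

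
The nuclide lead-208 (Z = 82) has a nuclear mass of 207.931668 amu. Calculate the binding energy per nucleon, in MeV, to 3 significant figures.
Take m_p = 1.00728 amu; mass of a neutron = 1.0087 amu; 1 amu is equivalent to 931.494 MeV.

7.89 MeV/nucleon

Z = 82, so N = A − Z = 208 − 82 = 126.
Σm = 82·m_p + 126·m_n = 82.59696 + 127.0962 = 209.69316 amu
The mass defect is 209.69316 − 207.931668 = 1.761492 amu.
Converting to energy: 1.761492 amu × 931.494 MeV/amu = 1640.82 MeV
Per nucleon: 1640.82 / 208 = 7.889 MeV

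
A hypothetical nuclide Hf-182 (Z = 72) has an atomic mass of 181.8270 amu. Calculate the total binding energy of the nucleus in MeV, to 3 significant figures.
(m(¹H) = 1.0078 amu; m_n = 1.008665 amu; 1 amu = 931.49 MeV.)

1570 MeV

Z = 72, so N = A − Z = 182 − 72 = 110.
Σm = 72·m(¹H) + 110·m_n = 72.5616 + 110.953150 = 183.514750 amu
Mass defect Δm = 183.514750 − 181.8270 = 1.687750 amu
Binding energy = Δm·c² = 1.687750 × 931.49 MeV/amu = 1572.12 MeV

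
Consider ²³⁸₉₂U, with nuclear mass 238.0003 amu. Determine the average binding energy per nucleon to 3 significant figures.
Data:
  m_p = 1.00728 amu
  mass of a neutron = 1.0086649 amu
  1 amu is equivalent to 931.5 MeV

7.57 MeV/nucleon

Mass of separated nucleons = 92(1.00728) + 146(1.0086649) = 92.66976 + 147.2650754 = 239.9348354 amu
Δm = 239.9348354 − 238.0003 = 1.9345354 amu
Converting to energy: 1.9345354 amu × 931.5 MeV/amu = 1802.02 MeV
BE/A = 1802.02 MeV / 238 = 7.572 MeV/nucleon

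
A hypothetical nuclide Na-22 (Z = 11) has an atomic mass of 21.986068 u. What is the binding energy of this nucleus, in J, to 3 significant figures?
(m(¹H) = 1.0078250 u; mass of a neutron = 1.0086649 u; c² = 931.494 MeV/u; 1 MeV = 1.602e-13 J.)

The nucleus contains 11 protons and 22 − 11 = 11 neutrons.
Total constituent mass: 11 × 1.0078250 + 11 × 1.0086649 = 22.1813889 u
The mass defect is 22.1813889 − 21.986068 = 0.1953209 u.
Converting to energy: 0.1953209 u × 931.494 MeV/u = 181.940 MeV
In joules: 181.940 MeV × 1.602e-13 J/MeV = 2.9147e-11 J

2.91e-11 J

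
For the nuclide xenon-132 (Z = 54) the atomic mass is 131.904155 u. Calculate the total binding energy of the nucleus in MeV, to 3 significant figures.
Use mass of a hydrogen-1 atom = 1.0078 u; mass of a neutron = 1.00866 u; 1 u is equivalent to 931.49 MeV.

1110 MeV

Mass of separated nucleons = 54(1.0078) + 78(1.00866) = 54.4212 + 78.67548 = 133.09668 u
Mass defect Δm = 133.09668 − 131.904155 = 1.192525 u
Binding energy = Δm·c² = 1.192525 × 931.49 MeV/u = 1110.83 MeV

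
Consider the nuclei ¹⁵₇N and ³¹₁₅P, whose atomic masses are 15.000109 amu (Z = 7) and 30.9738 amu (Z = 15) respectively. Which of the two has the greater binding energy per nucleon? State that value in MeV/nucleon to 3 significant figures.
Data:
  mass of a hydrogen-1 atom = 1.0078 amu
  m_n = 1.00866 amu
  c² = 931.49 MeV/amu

¹⁵₇N: Σm = 7(1.0078) + 8(1.00866) = 15.12388 amu; Δm = 0.123771 amu; E_B = 115.29 MeV; E_B/A = 7.686 MeV
³¹₁₅P: Σm = 15(1.0078) + 16(1.00866) = 31.25556 amu; Δm = 0.28176 amu; E_B = 262.46 MeV; E_B/A = 8.466 MeV
³¹₁₅P has the higher binding energy per nucleon, so it is the more tightly bound nucleus.

³¹₁₅P; 8.47 MeV/nucleon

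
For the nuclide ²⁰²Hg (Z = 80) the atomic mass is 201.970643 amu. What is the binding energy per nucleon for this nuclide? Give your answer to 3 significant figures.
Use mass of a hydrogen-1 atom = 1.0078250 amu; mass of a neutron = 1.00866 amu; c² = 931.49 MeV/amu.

7.89 MeV/nucleon

Total constituent mass: 80 × 1.0078250 + 122 × 1.00866 = 203.6825200 amu
Δm = 203.6825200 − 201.970643 = 1.7118770 amu
E_B = 1.7118770 × 931.49 = 1594.60 MeV
BE/A = 1594.60 MeV / 202 = 7.894 MeV/nucleon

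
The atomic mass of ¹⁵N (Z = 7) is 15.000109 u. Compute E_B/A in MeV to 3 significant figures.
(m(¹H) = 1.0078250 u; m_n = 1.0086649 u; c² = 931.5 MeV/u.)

7.70 MeV/nucleon

The nucleus contains 7 protons and 15 − 7 = 8 neutrons.
Total constituent mass: 7 × 1.0078250 + 8 × 1.0086649 = 15.1240942 u
The mass defect is 15.1240942 − 15.000109 = 0.1239852 u.
Converting to energy: 0.1239852 u × 931.5 MeV/u = 115.492 MeV
Dividing by A = 15 gives 7.699 MeV per nucleon.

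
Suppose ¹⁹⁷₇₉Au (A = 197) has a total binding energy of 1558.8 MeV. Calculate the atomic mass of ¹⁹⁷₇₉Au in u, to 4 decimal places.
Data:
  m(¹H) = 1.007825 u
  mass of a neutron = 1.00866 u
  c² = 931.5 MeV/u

Mass defect = 1558.8 MeV / (931.5 MeV/u) = 1.673430 u
Constituent mass = 79(1.007825) + 118(1.00866) = 198.640055 u
Atomic mass = 198.640055 − 1.673430 = 196.966625 u ≈ 196.9666 u (to 4 decimal places)

196.9666 u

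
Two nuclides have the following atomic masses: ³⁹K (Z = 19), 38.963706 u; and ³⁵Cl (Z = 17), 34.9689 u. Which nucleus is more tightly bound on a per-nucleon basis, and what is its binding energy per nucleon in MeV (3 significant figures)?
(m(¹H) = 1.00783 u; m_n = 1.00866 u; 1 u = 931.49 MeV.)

³⁹K: Σm = 19(1.00783) + 20(1.00866) = 39.32197 u; Δm = 0.358264 u; E_B = 333.72 MeV; E_B/A = 8.557 MeV
³⁵Cl: Σm = 17(1.00783) + 18(1.00866) = 35.28899 u; Δm = 0.32009 u; E_B = 298.16 MeV; E_B/A = 8.519 MeV
³⁹K has the higher binding energy per nucleon, so it is the more tightly bound nucleus.

³⁹K; 8.56 MeV/nucleon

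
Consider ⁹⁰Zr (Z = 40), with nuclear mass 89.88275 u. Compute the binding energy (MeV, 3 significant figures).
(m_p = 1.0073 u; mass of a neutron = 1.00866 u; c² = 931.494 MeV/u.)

Total constituent mass: 40 × 1.0073 + 50 × 1.00866 = 90.72500 u
The mass defect is 90.72500 − 89.88275 = 0.84225 u.
Binding energy = Δm·c² = 0.84225 × 931.494 MeV/u = 784.551 MeV

785 MeV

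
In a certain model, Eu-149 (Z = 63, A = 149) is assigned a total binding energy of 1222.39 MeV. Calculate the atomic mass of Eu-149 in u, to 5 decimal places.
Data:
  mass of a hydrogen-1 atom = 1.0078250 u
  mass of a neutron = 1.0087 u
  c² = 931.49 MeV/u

148.92888 u

Mass defect = 1222.39 MeV / (931.49 MeV/u) = 1.3122954 u
Constituent mass = 63(1.0078250) + 86(1.0087) = 150.2411750 u
Atomic mass = 150.2411750 − 1.3122954 = 148.9288796 u ≈ 148.92888 u (to 5 decimal places)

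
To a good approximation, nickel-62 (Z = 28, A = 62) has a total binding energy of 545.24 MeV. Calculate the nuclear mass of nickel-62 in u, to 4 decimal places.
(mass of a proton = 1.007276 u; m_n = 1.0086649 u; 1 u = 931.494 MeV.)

Mass defect = 545.24 MeV / (931.494 MeV/u) = 0.585339 u
Constituent mass = 28(1.007276) + 34(1.0086649) = 62.4983346 u
Nuclear mass = 62.4983346 − 0.585339 = 61.9129956 u ≈ 61.9130 u (to 4 decimal places)

61.9130 u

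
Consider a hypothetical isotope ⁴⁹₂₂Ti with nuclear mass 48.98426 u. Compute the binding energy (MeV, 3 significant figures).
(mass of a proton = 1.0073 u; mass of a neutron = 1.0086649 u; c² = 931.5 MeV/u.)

382 MeV

Total constituent mass: 22 × 1.0073 + 27 × 1.0086649 = 49.3945523 u
The mass defect is 49.3945523 − 48.98426 = 0.4102923 u.
Converting to energy: 0.4102923 u × 931.5 MeV/u = 382.187 MeV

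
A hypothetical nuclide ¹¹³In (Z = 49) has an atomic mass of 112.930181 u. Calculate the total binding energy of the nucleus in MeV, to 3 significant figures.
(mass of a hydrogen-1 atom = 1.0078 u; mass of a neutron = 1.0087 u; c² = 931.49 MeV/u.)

Total constituent mass: 49 × 1.0078 + 64 × 1.0087 = 113.9390 u
The mass defect is 113.9390 − 112.930181 = 1.008819 u.
Binding energy = Δm·c² = 1.008819 × 931.49 MeV/u = 939.705 MeV

940 MeV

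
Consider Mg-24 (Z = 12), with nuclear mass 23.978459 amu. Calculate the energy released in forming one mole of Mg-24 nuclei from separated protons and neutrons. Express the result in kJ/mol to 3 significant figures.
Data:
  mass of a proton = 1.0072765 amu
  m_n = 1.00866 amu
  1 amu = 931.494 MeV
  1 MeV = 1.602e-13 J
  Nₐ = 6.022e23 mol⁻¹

1.91e+10 kJ/mol

Z = 12, so N = A − Z = 24 − 12 = 12.
Σm = 12·m_p + 12·m_n = 12.0873180 + 12.10392 = 24.1912380 amu
Δm = 24.1912380 − 23.978459 = 0.2127790 amu
Binding energy = Δm·c² = 0.2127790 × 931.494 MeV/amu = 198.202 MeV
Per nucleus in joules: 198.202 MeV × 1.602e-13 J/MeV = 3.1752e-11 J
Per mole: 3.1752e-11 J × 6.022e23 mol⁻¹ = 1.9121e+13 J/mol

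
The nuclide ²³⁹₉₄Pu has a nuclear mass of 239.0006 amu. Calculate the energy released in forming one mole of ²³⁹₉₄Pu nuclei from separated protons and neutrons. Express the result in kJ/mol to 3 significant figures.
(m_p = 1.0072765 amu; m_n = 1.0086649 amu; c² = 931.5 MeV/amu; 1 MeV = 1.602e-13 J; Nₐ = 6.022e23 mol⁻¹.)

1.74e+11 kJ/mol

Total constituent mass: 94 × 1.0072765 + 145 × 1.0086649 = 240.9404015 amu
Mass defect Δm = 240.9404015 − 239.0006 = 1.9398015 amu
Converting to energy: 1.9398015 amu × 931.5 MeV/amu = 1806.93 MeV
Per nucleus in joules: 1806.93 MeV × 1.602e-13 J/MeV = 2.8947e-10 J
Per mole: 2.8947e-10 J × 6.022e23 mol⁻¹ = 1.7432e+14 J/mol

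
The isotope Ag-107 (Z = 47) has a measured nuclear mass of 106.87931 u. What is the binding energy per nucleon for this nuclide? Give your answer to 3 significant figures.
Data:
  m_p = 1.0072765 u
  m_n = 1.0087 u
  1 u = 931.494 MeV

8.57 MeV/nucleon

Σm = 47·m_p + 60·m_n = 47.3419955 + 60.5220 = 107.8639955 u
The mass defect is 107.8639955 − 106.87931 = 0.9846855 u.
Binding energy = Δm·c² = 0.9846855 × 931.494 MeV/u = 917.229 MeV
Dividing by A = 107 gives 8.572 MeV per nucleon.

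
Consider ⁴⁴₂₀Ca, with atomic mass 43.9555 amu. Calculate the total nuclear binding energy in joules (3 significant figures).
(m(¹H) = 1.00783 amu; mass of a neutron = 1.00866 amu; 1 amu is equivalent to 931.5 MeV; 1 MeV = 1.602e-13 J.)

The nucleus contains 20 protons and 44 − 20 = 24 neutrons.
Σm = 20·m(¹H) + 24·m_n = 20.15660 + 24.20784 = 44.36444 amu
The mass defect is 44.36444 − 43.9555 = 0.40894 amu.
E_B = 0.40894 × 931.5 = 380.928 MeV
In joules: 380.928 MeV × 1.602e-13 J/MeV = 6.1025e-11 J

6.10e-11 J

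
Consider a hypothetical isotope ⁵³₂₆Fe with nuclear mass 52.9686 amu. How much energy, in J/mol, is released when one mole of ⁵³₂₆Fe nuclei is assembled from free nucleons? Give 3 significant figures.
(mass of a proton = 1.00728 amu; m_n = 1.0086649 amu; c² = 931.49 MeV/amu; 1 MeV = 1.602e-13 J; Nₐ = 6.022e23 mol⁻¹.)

Z = 26, so N = A − Z = 53 − 26 = 27.
Σm = 26·m_p + 27·m_n = 26.18928 + 27.2339523 = 53.4232323 amu
Δm = 53.4232323 − 52.9686 = 0.4546323 amu
E_B = 0.4546323 × 931.49 = 423.485 MeV
Per nucleus in joules: 423.485 MeV × 1.602e-13 J/MeV = 6.7842e-11 J
Per mole: 6.7842e-11 J × 6.022e23 mol⁻¹ = 4.0854e+13 J/mol

4.09e+13 J/mol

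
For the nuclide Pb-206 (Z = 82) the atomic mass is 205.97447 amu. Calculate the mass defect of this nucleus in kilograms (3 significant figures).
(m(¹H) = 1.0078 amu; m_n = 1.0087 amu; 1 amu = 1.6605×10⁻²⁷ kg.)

2.90e-27 kg

Z = 82, so N = A − Z = 206 − 82 = 124.
Total constituent mass: 82 × 1.0078 + 124 × 1.0087 = 207.7184 amu
Δm = 207.7184 − 205.97447 = 1.74393 amu
In SI units: 1.74393 amu × 1.6605×10⁻²⁷ kg/amu = 2.8958e-27 kg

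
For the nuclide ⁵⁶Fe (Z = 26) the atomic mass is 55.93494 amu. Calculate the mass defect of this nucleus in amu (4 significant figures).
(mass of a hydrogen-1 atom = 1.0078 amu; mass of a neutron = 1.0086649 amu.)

0.5278 amu

Z = 26, so N = A − Z = 56 − 26 = 30.
Total constituent mass: 26 × 1.0078 + 30 × 1.0086649 = 56.4627470 amu
Mass defect Δm = 56.4627470 − 55.93494 = 0.5278070 amu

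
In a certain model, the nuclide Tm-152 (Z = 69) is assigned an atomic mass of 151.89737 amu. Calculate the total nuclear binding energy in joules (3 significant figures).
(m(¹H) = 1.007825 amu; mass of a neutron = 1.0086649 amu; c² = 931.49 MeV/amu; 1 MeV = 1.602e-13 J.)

Z = 69, so N = A − Z = 152 − 69 = 83.
Mass of separated nucleons = 69(1.007825) + 83(1.0086649) = 69.539925 + 83.7191867 = 153.2591117 amu
The mass defect is 153.2591117 − 151.89737 = 1.3617417 amu.
E_B = 1.3617417 × 931.49 = 1268.45 MeV
In joules: 1268.45 MeV × 1.602e-13 J/MeV = 2.0321e-10 J

2.03e-10 J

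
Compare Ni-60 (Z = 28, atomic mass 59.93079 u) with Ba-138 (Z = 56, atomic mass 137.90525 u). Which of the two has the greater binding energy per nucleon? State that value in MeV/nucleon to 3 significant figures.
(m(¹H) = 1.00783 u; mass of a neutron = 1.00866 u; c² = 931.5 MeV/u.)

Ni-60: Σm = 28(1.00783) + 32(1.00866) = 60.49636 u; Δm = 0.56557 u; E_B = 526.828 MeV; E_B/A = 8.780 MeV
Ba-138: Σm = 56(1.00783) + 82(1.00866) = 139.14860 u; Δm = 1.24335 u; E_B = 1158.2 MeV; E_B/A = 8.393 MeV
Ni-60 has the higher binding energy per nucleon, so it is the more tightly bound nucleus.

Ni-60; 8.78 MeV/nucleon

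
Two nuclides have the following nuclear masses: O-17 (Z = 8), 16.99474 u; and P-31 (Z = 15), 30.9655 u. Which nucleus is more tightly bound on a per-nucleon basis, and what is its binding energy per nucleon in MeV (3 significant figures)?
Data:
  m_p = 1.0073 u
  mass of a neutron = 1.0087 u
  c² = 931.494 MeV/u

O-17: Σm = 8(1.0073) + 9(1.0087) = 17.1367 u; Δm = 0.14196 u; E_B = 132.235 MeV; E_B/A = 7.779 MeV
P-31: Σm = 15(1.0073) + 16(1.0087) = 31.2487 u; Δm = 0.2832 u; E_B = 263.80 MeV; E_B/A = 8.510 MeV
P-31 has the higher binding energy per nucleon, so it is the more tightly bound nucleus.

P-31; 8.51 MeV/nucleon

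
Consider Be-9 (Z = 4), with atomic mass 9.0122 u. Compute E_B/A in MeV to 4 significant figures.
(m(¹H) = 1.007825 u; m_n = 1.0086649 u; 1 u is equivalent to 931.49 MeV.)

Total constituent mass: 4 × 1.007825 + 5 × 1.0086649 = 9.0746245 u
The mass defect is 9.0746245 − 9.0122 = 0.0624245 u.
Converting to energy: 0.0624245 u × 931.49 MeV/u = 58.1478 MeV
Dividing by A = 9 gives 6.461 MeV per nucleon.

6.461 MeV/nucleon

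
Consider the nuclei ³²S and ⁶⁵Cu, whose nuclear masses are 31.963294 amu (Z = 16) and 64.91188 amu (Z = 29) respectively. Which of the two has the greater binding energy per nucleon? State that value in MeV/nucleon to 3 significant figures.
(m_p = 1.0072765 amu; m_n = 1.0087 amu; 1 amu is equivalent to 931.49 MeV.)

³²S: Σm = 16(1.0072765) + 16(1.0087) = 32.2556240 amu; Δm = 0.2923300 amu; E_B = 272.30 MeV; E_B/A = 8.509 MeV
⁶⁵Cu: Σm = 29(1.0072765) + 36(1.0087) = 65.5242185 amu; Δm = 0.6123385 amu; E_B = 570.39 MeV; E_B/A = 8.775 MeV
⁶⁵Cu has the higher binding energy per nucleon, so it is the more tightly bound nucleus.

⁶⁵Cu; 8.78 MeV/nucleon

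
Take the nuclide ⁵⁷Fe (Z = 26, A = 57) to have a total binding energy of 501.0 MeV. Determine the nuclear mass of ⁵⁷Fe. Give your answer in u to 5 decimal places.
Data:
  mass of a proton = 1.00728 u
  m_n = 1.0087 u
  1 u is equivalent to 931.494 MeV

Mass defect = 501.0 MeV / (931.494 MeV/u) = 0.5378457 u
Constituent mass = 26(1.00728) + 31(1.0087) = 57.45898 u
Nuclear mass = 57.45898 − 0.5378457 = 56.9211343 u ≈ 56.92113 u (to 5 decimal places)

56.92113 u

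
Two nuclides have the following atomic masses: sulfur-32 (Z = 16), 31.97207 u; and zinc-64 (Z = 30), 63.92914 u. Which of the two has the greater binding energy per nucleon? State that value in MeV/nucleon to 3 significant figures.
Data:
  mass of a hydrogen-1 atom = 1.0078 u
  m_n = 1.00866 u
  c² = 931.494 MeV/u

sulfur-32: Σm = 16(1.0078) + 16(1.00866) = 32.26336 u; Δm = 0.29129 u; E_B = 271.33 MeV; E_B/A = 8.479 MeV
zinc-64: Σm = 30(1.0078) + 34(1.00866) = 64.52844 u; Δm = 0.59930 u; E_B = 558.24 MeV; E_B/A = 8.723 MeV
zinc-64 has the higher binding energy per nucleon, so it is the more tightly bound nucleus.

zinc-64; 8.72 MeV/nucleon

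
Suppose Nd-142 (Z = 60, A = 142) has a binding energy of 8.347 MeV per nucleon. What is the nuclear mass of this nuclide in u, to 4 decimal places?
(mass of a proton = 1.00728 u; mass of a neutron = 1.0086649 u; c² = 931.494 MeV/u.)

141.8749 u

Total binding energy = 142 × 8.347 = 1185.274 MeV
Mass defect = 1185.274 MeV / (931.494 MeV/u) = 1.272444 u
Constituent mass = 60(1.00728) + 82(1.0086649) = 143.1473218 u
Nuclear mass = 143.1473218 − 1.272444 = 141.8748778 u ≈ 141.8749 u (to 4 decimal places)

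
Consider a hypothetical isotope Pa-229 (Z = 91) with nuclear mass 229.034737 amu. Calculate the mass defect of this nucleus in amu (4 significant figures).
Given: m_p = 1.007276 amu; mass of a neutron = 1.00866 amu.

1.822 amu

Σm = 91·m_p + 138·m_n = 91.662116 + 139.19508 = 230.857196 amu
Δm = 230.857196 − 229.034737 = 1.822459 amu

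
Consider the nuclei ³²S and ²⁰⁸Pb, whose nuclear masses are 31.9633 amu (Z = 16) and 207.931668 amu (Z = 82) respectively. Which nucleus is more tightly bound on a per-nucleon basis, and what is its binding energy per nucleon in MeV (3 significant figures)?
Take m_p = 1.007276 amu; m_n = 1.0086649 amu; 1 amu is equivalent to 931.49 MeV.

³²S: Σm = 16(1.007276) + 16(1.0086649) = 32.2550544 amu; Δm = 0.2917544 amu; E_B = 271.77 MeV; E_B/A = 8.493 MeV
²⁰⁸Pb: Σm = 82(1.007276) + 126(1.0086649) = 209.6884094 amu; Δm = 1.7567414 amu; E_B = 1636.4 MeV; E_B/A = 7.867 MeV
³²S has the higher binding energy per nucleon, so it is the more tightly bound nucleus.

³²S; 8.49 MeV/nucleon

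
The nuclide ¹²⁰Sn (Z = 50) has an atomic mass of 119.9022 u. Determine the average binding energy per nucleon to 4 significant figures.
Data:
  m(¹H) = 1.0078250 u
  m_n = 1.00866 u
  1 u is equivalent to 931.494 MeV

Mass of separated nucleons = 50(1.0078250) + 70(1.00866) = 50.3912500 + 70.60620 = 120.9974500 u
The mass defect is 120.9974500 − 119.9022 = 1.0952500 u.
E_B = 1.0952500 × 931.494 = 1020.22 MeV
Per nucleon: 1020.22 / 120 = 8.502 MeV

8.502 MeV/nucleon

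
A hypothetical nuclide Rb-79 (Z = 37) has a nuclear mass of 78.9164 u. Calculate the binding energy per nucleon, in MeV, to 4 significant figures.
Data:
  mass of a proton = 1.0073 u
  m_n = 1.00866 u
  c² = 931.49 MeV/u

With 37 protons and 42 neutrons (A = 79):
Σm = 37·m_p + 42·m_n = 37.2701 + 42.36372 = 79.63382 u
The mass defect is 79.63382 − 78.9164 = 0.71742 u.
Converting to energy: 0.71742 u × 931.49 MeV/u = 668.270 MeV
BE/A = 668.270 MeV / 79 = 8.459 MeV/nucleon

8.459 MeV/nucleon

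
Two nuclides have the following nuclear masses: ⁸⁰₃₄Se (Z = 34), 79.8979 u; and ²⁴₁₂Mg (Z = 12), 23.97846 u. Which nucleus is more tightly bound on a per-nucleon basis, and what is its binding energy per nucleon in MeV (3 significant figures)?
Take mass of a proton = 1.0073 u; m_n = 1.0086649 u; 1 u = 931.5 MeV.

⁸⁰₃₄Se; 8.72 MeV/nucleon

⁸⁰₃₄Se: Σm = 34(1.0073) + 46(1.0086649) = 80.6467854 u; Δm = 0.7488854 u; E_B = 697.59 MeV; E_B/A = 8.720 MeV
²⁴₁₂Mg: Σm = 12(1.0073) + 12(1.0086649) = 24.1915788 u; Δm = 0.2131188 u; E_B = 198.52 MeV; E_B/A = 8.272 MeV
⁸⁰₃₄Se has the higher binding energy per nucleon, so it is the more tightly bound nucleus.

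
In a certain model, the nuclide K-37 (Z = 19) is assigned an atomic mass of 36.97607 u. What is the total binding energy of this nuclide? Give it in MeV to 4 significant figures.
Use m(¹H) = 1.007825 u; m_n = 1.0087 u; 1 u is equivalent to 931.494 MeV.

306.7 MeV

The nucleus contains 19 protons and 37 − 19 = 18 neutrons.
Mass of separated nucleons = 19(1.007825) + 18(1.0087) = 19.148675 + 18.1566 = 37.305275 u
The mass defect is 37.305275 − 36.97607 = 0.329205 u.
E_B = 0.329205 × 931.494 = 306.652 MeV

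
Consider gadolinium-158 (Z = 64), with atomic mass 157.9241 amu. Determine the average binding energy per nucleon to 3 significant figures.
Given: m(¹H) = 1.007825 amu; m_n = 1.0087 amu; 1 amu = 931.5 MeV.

With 64 protons and 94 neutrons (A = 158):
Σm = 64·m(¹H) + 94·m_n = 64.500800 + 94.8178 = 159.318600 amu
The mass defect is 159.318600 − 157.9241 = 1.394500 amu.
E_B = 1.394500 × 931.5 = 1298.98 MeV
BE/A = 1298.98 MeV / 158 = 8.221 MeV/nucleon

8.22 MeV/nucleon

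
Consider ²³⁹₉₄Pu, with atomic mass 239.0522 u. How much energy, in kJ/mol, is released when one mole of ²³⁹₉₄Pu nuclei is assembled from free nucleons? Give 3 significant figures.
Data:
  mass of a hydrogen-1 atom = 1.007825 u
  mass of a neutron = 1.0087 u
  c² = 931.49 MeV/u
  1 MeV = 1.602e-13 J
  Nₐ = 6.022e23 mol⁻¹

1.75e+11 kJ/mol

Total constituent mass: 94 × 1.007825 + 145 × 1.0087 = 240.997050 u
Mass defect Δm = 240.997050 − 239.0522 = 1.944850 u
E_B = 1.944850 × 931.49 = 1811.61 MeV
Per nucleus in joules: 1811.61 MeV × 1.602e-13 J/MeV = 2.9022e-10 J
Per mole: 2.9022e-10 J × 6.022e23 mol⁻¹ = 1.7477e+14 J/mol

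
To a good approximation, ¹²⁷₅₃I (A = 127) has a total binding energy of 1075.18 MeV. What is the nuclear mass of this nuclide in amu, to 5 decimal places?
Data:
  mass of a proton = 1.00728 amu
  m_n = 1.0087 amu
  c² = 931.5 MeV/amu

126.87539 amu

Mass defect = 1075.18 MeV / (931.5 MeV/amu) = 1.1542458 amu
Constituent mass = 53(1.00728) + 74(1.0087) = 128.02964 amu
Nuclear mass = 128.02964 − 1.1542458 = 126.8753942 amu ≈ 126.87539 amu (to 5 decimal places)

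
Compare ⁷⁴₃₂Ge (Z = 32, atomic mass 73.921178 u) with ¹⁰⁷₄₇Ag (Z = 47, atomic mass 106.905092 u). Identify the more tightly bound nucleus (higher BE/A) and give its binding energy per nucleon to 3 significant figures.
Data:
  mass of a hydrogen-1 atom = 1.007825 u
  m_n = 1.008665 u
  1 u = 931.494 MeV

⁷⁴₃₂Ge; 8.73 MeV/nucleon

⁷⁴₃₂Ge: Σm = 32(1.007825) + 42(1.008665) = 74.614330 u; Δm = 0.693152 u; E_B = 645.67 MeV; E_B/A = 8.725 MeV
¹⁰⁷₄₇Ag: Σm = 47(1.007825) + 60(1.008665) = 107.887675 u; Δm = 0.982583 u; E_B = 915.27 MeV; E_B/A = 8.554 MeV
⁷⁴₃₂Ge has the higher binding energy per nucleon, so it is the more tightly bound nucleus.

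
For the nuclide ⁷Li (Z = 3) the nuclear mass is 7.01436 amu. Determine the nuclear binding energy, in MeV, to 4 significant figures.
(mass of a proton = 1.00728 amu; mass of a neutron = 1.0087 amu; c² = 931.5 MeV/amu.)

Z = 3, so N = A − Z = 7 − 3 = 4.
Mass of separated nucleons = 3(1.00728) + 4(1.0087) = 3.02184 + 4.0348 = 7.05664 amu
Mass defect Δm = 7.05664 − 7.01436 = 0.04228 amu
Converting to energy: 0.04228 amu × 931.5 MeV/amu = 39.3838 MeV

39.38 MeV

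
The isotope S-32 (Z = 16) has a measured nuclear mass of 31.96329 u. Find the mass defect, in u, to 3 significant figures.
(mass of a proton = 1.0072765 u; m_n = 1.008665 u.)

0.292 u

With 16 protons and 16 neutrons (A = 32):
Total constituent mass: 16 × 1.0072765 + 16 × 1.008665 = 32.2550640 u
The mass defect is 32.2550640 − 31.96329 = 0.2917740 u.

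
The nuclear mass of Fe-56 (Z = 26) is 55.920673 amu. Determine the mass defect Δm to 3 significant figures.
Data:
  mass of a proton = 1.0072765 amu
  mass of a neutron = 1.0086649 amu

The nucleus contains 26 protons and 56 − 26 = 30 neutrons.
Total constituent mass: 26 × 1.0072765 + 30 × 1.0086649 = 56.4491360 amu
Mass defect Δm = 56.4491360 − 55.920673 = 0.5284630 amu

0.528 amu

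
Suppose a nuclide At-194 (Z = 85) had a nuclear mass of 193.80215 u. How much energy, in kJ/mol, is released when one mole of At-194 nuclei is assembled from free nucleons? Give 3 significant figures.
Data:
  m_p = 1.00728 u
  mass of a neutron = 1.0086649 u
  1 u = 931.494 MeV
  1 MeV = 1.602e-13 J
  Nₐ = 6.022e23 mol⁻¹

Z = 85, so N = A − Z = 194 − 85 = 109.
Σm = 85·m_p + 109·m_n = 85.61880 + 109.9444741 = 195.5632741 u
The mass defect is 195.5632741 − 193.80215 = 1.7611241 u.
Converting to energy: 1.7611241 u × 931.494 MeV/u = 1640.48 MeV
Per nucleus in joules: 1640.48 MeV × 1.602e-13 J/MeV = 2.6280e-10 J
Per mole: 2.6280e-10 J × 6.022e23 mol⁻¹ = 1.5826e+14 J/mol

1.58e+11 kJ/mol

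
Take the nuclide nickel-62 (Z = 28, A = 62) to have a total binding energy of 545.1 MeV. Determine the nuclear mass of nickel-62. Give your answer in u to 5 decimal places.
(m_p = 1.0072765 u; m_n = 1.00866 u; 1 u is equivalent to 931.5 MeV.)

61.91300 u

Mass defect = 545.1 MeV / (931.5 MeV/u) = 0.5851852 u
Constituent mass = 28(1.0072765) + 34(1.00866) = 62.4981820 u
Nuclear mass = 62.4981820 − 0.5851852 = 61.9129968 u ≈ 61.91300 u (to 5 decimal places)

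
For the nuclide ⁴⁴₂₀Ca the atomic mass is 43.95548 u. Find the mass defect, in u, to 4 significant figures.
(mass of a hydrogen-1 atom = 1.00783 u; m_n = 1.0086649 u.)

With 20 protons and 24 neutrons (A = 44):
Mass of separated nucleons = 20(1.00783) + 24(1.0086649) = 20.15660 + 24.2079576 = 44.3645576 u
Δm = 44.3645576 − 43.95548 = 0.4090776 u

0.4091 u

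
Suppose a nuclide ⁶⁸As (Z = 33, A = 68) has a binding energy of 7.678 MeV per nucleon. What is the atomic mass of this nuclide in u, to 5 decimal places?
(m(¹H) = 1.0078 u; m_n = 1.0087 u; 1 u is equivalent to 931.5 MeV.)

68.00140 u

Total binding energy = 68 × 7.678 = 522.104 MeV
Mass defect = 522.104 MeV / (931.5 MeV/u) = 0.5604981 u
Constituent mass = 33(1.0078) + 35(1.0087) = 68.5619 u
Atomic mass = 68.5619 − 0.5604981 = 68.0014019 u ≈ 68.00140 u (to 5 decimal places)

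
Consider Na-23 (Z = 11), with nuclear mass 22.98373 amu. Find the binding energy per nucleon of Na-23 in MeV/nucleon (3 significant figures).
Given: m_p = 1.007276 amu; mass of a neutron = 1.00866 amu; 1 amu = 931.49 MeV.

8.11 MeV/nucleon

With 11 protons and 12 neutrons (A = 23):
Total constituent mass: 11 × 1.007276 + 12 × 1.00866 = 23.183956 amu
Δm = 23.183956 − 22.98373 = 0.200226 amu
Binding energy = Δm·c² = 0.200226 × 931.49 MeV/amu = 186.509 MeV
Dividing by A = 23 gives 8.109 MeV per nucleon.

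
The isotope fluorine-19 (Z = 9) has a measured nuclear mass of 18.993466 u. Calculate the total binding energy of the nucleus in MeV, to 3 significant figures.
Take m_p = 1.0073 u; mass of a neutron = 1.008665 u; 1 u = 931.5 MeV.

148 MeV

The nucleus contains 9 protons and 19 − 9 = 10 neutrons.
Σm = 9·m_p + 10·m_n = 9.0657 + 10.086650 = 19.152350 u
Mass defect Δm = 19.152350 − 18.993466 = 0.158884 u
E_B = 0.158884 × 931.5 = 148.000 MeV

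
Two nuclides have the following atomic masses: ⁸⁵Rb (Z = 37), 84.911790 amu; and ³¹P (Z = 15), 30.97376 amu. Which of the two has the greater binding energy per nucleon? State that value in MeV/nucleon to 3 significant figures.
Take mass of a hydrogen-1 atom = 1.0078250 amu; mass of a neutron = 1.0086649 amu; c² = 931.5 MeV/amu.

⁸⁵Rb; 8.70 MeV/nucleon

⁸⁵Rb: Σm = 37(1.0078250) + 48(1.0086649) = 85.7054402 amu; Δm = 0.7936502 amu; E_B = 739.285 MeV; E_B/A = 8.697 MeV
³¹P: Σm = 15(1.0078250) + 16(1.0086649) = 31.2560134 amu; Δm = 0.2822534 amu; E_B = 262.92 MeV; E_B/A = 8.481 MeV
⁸⁵Rb has the higher binding energy per nucleon, so it is the more tightly bound nucleus.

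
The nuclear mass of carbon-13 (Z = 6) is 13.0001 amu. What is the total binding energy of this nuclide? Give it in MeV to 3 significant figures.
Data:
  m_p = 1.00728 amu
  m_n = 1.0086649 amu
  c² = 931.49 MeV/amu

97.1 MeV

Z = 6, so N = A − Z = 13 − 6 = 7.
Mass of separated nucleons = 6(1.00728) + 7(1.0086649) = 6.04368 + 7.0606543 = 13.1043343 amu
The mass defect is 13.1043343 − 13.0001 = 0.1042343 amu.
Binding energy = Δm·c² = 0.1042343 × 931.49 MeV/amu = 97.0932 MeV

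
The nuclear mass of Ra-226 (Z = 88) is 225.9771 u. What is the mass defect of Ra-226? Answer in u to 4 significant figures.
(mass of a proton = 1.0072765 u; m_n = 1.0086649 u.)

1.859 u

The nucleus contains 88 protons and 226 − 88 = 138 neutrons.
Total constituent mass: 88 × 1.0072765 + 138 × 1.0086649 = 227.8360882 u
The mass defect is 227.8360882 − 225.9771 = 1.8589882 u.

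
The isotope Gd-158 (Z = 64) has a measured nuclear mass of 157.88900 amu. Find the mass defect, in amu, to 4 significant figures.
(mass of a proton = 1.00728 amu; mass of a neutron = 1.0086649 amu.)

Mass of separated nucleons = 64(1.00728) + 94(1.0086649) = 64.46592 + 94.8145006 = 159.2804206 amu
Mass defect Δm = 159.2804206 − 157.88900 = 1.3914206 amu

1.391 amu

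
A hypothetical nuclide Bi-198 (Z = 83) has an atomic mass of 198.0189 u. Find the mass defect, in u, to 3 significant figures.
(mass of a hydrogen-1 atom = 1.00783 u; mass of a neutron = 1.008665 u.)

1.63 u

With 83 protons and 115 neutrons (A = 198):
Σm = 83·m(¹H) + 115·m_n = 83.64989 + 115.996475 = 199.646365 u
The mass defect is 199.646365 − 198.0189 = 1.627465 u.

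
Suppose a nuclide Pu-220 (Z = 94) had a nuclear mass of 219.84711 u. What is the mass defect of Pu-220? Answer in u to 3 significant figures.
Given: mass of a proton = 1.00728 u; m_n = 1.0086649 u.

1.93 u

The nucleus contains 94 protons and 220 − 94 = 126 neutrons.
Total constituent mass: 94 × 1.00728 + 126 × 1.0086649 = 221.7760974 u
Mass defect Δm = 221.7760974 − 219.84711 = 1.9289874 u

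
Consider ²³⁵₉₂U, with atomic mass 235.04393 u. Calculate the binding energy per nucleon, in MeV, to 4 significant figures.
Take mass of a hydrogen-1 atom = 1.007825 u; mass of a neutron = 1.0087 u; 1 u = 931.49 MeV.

Σm = 92·m(¹H) + 143·m_n = 92.719900 + 144.2441 = 236.964000 u
Mass defect Δm = 236.964000 − 235.04393 = 1.920070 u
E_B = 1.920070 × 931.49 = 1788.53 MeV
BE/A = 1788.53 MeV / 235 = 7.611 MeV/nucleon

7.611 MeV/nucleon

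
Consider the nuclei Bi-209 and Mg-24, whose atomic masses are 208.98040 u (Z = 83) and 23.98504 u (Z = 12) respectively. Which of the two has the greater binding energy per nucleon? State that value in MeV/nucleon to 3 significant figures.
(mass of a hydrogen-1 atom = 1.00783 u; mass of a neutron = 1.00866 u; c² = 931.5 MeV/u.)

Mg-24; 8.26 MeV/nucleon

Bi-209: Σm = 83(1.00783) + 126(1.00866) = 210.74105 u; Δm = 1.76065 u; E_B = 1640.0 MeV; E_B/A = 7.847 MeV
Mg-24: Σm = 12(1.00783) + 12(1.00866) = 24.19788 u; Δm = 0.21284 u; E_B = 198.26 MeV; E_B/A = 8.261 MeV
Mg-24 has the higher binding energy per nucleon, so it is the more tightly bound nucleus.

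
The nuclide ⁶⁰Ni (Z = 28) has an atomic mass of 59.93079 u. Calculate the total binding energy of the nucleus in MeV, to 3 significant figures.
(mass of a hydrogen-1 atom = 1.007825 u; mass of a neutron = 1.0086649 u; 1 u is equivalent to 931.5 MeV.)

The nucleus contains 28 protons and 60 − 28 = 32 neutrons.
Σm = 28·m(¹H) + 32·m_n = 28.219100 + 32.2772768 = 60.4963768 u
Δm = 60.4963768 − 59.93079 = 0.5655868 u
Converting to energy: 0.5655868 u × 931.5 MeV/u = 526.844 MeV

527 MeV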